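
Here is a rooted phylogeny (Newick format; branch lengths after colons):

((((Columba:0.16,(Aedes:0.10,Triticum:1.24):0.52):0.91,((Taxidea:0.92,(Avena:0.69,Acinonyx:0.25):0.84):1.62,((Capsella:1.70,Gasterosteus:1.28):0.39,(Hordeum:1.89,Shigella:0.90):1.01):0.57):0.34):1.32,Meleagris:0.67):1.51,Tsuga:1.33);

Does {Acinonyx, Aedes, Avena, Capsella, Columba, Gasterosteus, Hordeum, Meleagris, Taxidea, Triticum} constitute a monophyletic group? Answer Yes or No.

No

The MRCA of the listed taxa subtends (((Columba,(Aedes,Triticum)),((Taxidea,(Avena,Acinonyx)),((Capsella,Gasterosteus),(Hordeum,Shigella)))),Meleagris).
That clade also contains Shigella, which is not in the proposed group, so the group is not monophyletic.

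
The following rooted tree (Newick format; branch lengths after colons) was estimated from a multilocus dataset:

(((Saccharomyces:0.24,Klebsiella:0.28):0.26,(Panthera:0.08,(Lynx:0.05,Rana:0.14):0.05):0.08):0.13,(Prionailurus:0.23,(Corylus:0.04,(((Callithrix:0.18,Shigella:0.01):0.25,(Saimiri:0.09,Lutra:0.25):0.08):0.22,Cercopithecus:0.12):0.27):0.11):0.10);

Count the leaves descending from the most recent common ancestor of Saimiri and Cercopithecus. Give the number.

5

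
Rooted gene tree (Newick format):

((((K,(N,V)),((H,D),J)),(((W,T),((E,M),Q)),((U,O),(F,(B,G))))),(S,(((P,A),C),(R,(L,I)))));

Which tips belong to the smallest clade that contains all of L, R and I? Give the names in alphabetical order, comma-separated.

Tracing L: it sits inside (L,I).
Tracing R: it sits inside (R,(L,I)).
Tracing I: it sits inside (L,I).
The smallest clade enclosing all 3 is (R,(L,I)); the answer is its 3 terminal taxa in alphabetical order.

I, L, R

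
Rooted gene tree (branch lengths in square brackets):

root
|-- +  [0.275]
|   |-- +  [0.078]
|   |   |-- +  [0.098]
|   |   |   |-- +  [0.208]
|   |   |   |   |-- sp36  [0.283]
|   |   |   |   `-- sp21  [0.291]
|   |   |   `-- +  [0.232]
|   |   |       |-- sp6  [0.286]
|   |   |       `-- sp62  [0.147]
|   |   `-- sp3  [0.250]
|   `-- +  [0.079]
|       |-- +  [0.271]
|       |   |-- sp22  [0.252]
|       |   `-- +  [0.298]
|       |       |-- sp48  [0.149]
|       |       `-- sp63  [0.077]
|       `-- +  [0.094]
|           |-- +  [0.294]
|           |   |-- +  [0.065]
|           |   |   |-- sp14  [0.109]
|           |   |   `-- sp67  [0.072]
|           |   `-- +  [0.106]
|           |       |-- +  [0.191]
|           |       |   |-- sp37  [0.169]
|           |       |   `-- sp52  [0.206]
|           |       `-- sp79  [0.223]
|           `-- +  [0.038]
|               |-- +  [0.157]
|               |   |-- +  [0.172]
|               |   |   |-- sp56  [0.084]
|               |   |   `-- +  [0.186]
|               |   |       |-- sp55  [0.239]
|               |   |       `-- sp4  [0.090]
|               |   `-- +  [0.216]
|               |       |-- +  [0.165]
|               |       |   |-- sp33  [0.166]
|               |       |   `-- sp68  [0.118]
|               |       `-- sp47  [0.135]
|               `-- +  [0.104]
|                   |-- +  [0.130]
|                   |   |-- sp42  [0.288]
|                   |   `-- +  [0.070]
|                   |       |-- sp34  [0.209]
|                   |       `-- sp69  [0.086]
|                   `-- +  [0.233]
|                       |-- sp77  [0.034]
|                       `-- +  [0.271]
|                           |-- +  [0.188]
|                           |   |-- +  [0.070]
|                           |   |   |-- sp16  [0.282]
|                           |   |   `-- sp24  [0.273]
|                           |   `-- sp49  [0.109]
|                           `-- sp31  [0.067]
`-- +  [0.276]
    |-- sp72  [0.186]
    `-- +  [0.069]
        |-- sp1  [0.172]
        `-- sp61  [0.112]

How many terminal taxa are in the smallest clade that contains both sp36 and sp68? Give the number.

The MRCA of sp36 and sp68 is the node subtending ((((sp36,sp21),(sp6,sp62)),sp3),((sp22,(sp48,sp63)),(((sp14,sp67),((sp37,sp52),sp79)),(((sp56,(sp55,sp4)),((sp33,sp68),sp47)),((sp42,(sp34,sp69)),(sp77,(((sp16,sp24),sp49),sp31))))))).
That clade contains 27 terminal taxa: sp14, sp16, sp21, sp22, sp24, sp3, sp31, sp33, sp34, sp36, sp37, sp4, sp42, sp47, sp48, sp49, sp52, sp55, sp56, sp6, sp62, sp63, sp67, sp68, sp69, sp77, sp79.

27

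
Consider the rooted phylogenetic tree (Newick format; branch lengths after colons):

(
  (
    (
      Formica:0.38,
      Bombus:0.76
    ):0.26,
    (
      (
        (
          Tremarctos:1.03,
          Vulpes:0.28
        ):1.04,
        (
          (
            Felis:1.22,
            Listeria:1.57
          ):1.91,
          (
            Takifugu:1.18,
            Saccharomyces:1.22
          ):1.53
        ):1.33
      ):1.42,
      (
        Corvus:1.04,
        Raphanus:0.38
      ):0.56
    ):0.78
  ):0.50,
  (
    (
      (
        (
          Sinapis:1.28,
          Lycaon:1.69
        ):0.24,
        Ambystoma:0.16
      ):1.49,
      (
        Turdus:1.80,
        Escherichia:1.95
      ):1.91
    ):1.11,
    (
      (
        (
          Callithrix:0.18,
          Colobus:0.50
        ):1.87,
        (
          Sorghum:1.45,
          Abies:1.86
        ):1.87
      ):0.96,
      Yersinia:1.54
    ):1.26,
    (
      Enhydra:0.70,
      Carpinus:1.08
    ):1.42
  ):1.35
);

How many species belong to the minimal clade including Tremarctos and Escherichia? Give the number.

22

The MRCA of Tremarctos and Escherichia is the root, so the clade is the entire tree.
That clade contains 22 terminal taxa: Abies, Ambystoma, Bombus, Callithrix, Carpinus, Colobus, Corvus, Enhydra, Escherichia, Felis, Formica, Listeria, Lycaon, Raphanus, Saccharomyces, Sinapis, Sorghum, Takifugu, Tremarctos, Turdus, Vulpes, Yersinia.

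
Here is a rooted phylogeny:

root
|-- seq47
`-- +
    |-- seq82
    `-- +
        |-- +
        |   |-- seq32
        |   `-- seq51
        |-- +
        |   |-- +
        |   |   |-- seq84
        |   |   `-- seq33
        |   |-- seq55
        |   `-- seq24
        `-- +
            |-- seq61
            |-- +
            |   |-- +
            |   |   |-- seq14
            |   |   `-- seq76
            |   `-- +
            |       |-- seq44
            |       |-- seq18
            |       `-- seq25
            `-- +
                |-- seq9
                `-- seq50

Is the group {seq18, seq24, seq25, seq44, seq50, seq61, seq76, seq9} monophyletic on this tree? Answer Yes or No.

No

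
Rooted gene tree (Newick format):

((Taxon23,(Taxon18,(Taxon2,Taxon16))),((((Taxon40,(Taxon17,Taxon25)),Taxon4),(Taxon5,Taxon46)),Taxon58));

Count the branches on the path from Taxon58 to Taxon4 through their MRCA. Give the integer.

4

The MRCA of Taxon58 and Taxon4 is the node subtending ((((Taxon40,(Taxon17,Taxon25)),Taxon4),(Taxon5,Taxon46)),Taxon58).
From Taxon58 up to that node: 1 branch. From Taxon4 up to the same node: 3 branches. Total: 1 + 3 = 4.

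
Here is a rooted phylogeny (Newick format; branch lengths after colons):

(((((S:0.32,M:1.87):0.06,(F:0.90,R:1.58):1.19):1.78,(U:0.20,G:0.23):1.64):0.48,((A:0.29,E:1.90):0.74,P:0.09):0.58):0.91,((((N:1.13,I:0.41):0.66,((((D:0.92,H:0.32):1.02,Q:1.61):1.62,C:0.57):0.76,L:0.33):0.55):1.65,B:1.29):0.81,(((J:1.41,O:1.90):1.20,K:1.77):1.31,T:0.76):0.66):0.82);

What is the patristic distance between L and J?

7.92

The path runs L → … → MRCA → … → J; the MRCA is the node subtending ((((N,I),((((D,H),Q),C),L)),B),(((J,O),K),T)).
Branch lengths along that path: 0.33 + 0.55 + 1.65 + 0.81 + 0.66 + 1.31 + 1.20 + 1.41 = 7.92.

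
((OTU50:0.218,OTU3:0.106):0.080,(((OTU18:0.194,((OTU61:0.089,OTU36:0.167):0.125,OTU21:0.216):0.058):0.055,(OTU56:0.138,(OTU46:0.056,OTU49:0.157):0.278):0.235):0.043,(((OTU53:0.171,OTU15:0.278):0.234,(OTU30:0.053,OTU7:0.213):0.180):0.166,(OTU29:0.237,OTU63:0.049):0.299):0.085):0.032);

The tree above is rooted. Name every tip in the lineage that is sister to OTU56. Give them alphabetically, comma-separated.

OTU56 attaches to the tree at the node subtending (OTU56,(OTU46,OTU49)).
The other lineage descending from that same node — the sister group — is (OTU46,OTU49); its 2 tips in alphabetical order are the answer.

OTU46, OTU49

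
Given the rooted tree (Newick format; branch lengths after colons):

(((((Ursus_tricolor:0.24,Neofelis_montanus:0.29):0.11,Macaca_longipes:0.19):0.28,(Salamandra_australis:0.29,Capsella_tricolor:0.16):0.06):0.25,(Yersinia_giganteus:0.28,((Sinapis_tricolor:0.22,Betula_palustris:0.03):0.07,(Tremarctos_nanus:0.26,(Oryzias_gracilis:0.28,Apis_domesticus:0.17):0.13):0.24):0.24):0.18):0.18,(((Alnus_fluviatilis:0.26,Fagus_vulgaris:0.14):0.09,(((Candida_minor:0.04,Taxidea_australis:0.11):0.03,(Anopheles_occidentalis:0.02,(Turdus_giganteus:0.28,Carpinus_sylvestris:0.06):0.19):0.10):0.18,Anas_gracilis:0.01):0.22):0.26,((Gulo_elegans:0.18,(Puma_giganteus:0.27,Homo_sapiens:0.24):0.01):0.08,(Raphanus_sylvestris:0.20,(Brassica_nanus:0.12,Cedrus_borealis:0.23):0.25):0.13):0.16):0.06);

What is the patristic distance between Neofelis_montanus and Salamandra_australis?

1.03

The path runs Neofelis_montanus → … → MRCA → … → Salamandra_australis; the MRCA is the node subtending (((Ursus_tricolor,Neofelis_montanus),Macaca_longipes),(Salamandra_australis,Capsella_tricolor)).
Branch lengths along that path: 0.29 + 0.11 + 0.28 + 0.06 + 0.29 = 1.03.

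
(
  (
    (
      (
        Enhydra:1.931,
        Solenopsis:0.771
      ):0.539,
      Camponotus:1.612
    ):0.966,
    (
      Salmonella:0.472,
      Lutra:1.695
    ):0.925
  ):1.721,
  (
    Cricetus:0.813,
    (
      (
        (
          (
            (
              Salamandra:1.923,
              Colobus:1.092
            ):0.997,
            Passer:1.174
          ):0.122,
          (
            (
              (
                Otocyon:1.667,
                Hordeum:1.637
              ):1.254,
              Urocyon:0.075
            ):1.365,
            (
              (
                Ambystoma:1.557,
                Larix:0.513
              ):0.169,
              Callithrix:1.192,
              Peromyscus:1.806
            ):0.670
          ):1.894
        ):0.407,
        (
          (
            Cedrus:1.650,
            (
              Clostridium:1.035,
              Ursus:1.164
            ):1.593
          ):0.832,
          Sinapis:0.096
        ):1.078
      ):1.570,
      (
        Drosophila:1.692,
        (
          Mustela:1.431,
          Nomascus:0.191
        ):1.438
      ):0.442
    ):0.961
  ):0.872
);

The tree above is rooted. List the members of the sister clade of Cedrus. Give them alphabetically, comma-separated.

Cedrus attaches to the tree at the node subtending (Cedrus,(Clostridium,Ursus)).
The other lineage descending from that same node — the sister group — is (Clostridium,Ursus); its 2 tips in alphabetical order are the answer.

Clostridium, Ursus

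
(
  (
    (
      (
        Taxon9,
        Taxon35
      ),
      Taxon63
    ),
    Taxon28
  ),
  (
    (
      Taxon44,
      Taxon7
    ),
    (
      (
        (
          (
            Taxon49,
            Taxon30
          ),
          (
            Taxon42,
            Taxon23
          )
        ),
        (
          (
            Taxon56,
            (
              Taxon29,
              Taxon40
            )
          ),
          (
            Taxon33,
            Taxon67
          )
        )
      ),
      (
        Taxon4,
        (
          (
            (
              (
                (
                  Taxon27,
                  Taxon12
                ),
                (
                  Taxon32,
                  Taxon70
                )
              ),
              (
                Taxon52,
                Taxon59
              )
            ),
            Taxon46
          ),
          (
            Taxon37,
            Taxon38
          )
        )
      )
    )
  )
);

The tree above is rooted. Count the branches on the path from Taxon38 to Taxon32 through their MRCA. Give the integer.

7

The MRCA of Taxon38 and Taxon32 is the node subtending (((((Taxon27,Taxon12),(Taxon32,Taxon70)),(Taxon52,Taxon59)),Taxon46),(Taxon37,Taxon38)).
From Taxon38 up to that node: 2 branches. From Taxon32 up to the same node: 5 branches. Total: 2 + 5 = 7.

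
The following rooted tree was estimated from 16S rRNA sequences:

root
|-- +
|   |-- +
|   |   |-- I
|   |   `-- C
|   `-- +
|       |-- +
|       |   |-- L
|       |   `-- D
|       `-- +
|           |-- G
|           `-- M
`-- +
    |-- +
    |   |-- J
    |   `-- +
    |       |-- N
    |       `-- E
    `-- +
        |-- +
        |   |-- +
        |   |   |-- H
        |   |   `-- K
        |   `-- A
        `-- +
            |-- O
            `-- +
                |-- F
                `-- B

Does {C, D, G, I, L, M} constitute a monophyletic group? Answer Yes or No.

The most recent common ancestor of these taxa subtends ((I,C),((L,D),(G,M))).
That clade has exactly 6 tips — every listed taxon and nothing else — so the group is monophyletic.

Yes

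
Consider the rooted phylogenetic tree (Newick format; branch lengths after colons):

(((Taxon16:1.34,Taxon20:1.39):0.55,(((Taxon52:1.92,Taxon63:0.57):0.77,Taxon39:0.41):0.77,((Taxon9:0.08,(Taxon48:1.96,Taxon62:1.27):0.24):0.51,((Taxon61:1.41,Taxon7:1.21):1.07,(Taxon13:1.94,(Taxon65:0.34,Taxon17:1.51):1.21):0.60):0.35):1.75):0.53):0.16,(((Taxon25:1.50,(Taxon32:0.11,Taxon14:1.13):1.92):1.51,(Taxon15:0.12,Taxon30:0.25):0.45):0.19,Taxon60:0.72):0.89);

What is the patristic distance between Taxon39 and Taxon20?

The path runs Taxon39 → … → MRCA → … → Taxon20; the MRCA is the node subtending ((Taxon16,Taxon20),(((Taxon52,Taxon63),Taxon39),((Taxon9,(Taxon48,Taxon62)),((Taxon61,Taxon7),(Taxon13,(Taxon65,Taxon17)))))).
Branch lengths along that path: 0.41 + 0.77 + 0.53 + 0.55 + 1.39 = 3.65.

3.65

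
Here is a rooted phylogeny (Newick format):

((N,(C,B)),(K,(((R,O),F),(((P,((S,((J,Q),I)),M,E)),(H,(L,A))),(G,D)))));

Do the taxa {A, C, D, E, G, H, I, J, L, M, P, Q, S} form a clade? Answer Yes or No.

The MRCA of the listed taxa is the root, so the smallest clade containing them is the whole tree.
That clade also contains B, F, K, N, O, R, which are not in the proposed group, so the group is not monophyletic.

No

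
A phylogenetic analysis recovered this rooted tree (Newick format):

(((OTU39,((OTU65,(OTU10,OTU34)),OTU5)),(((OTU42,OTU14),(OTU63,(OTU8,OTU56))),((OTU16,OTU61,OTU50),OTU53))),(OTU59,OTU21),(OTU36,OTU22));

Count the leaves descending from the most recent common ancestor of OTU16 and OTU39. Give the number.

14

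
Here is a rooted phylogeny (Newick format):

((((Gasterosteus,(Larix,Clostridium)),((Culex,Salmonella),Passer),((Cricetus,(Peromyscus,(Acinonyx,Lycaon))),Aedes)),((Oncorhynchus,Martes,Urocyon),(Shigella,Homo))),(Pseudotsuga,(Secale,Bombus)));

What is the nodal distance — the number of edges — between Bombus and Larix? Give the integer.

8

The MRCA of Bombus and Larix is the root of the tree.
From Bombus up to that node: 3 branches. From Larix up to the same node: 5 branches. Total: 3 + 5 = 8.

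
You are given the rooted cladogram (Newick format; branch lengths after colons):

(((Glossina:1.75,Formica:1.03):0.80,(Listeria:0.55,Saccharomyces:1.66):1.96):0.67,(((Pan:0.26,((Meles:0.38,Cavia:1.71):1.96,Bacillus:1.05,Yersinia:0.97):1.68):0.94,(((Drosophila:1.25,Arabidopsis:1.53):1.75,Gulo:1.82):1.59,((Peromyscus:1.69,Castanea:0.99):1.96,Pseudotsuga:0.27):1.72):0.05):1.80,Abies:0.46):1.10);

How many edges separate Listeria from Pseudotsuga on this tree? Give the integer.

The MRCA of Listeria and Pseudotsuga is the root of the tree.
From Listeria up to that node: 3 branches. From Pseudotsuga up to the same node: 5 branches. Total: 3 + 5 = 8.

8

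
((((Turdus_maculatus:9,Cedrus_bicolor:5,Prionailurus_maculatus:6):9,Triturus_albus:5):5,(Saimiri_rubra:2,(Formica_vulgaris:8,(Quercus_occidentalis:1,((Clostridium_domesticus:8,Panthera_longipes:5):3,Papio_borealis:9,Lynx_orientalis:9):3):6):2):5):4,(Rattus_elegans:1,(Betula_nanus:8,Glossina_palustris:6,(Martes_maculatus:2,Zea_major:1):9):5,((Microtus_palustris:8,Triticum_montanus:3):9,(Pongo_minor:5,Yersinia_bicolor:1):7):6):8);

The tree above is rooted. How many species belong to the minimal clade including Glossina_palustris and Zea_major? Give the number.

4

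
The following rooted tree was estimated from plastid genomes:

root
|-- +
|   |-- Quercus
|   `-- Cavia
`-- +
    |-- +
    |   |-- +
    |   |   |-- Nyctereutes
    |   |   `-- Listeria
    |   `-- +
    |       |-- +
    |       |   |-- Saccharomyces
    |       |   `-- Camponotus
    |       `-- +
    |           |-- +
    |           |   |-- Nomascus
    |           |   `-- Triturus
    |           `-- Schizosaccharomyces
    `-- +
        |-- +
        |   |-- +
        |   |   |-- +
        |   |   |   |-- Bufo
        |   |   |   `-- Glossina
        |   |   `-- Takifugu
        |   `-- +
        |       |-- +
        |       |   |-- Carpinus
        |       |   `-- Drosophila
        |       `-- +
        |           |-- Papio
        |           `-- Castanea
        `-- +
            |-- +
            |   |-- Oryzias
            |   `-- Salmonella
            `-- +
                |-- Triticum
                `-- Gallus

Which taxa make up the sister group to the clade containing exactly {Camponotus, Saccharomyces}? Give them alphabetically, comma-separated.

Nomascus, Schizosaccharomyces, Triturus

The clade containing exactly {Camponotus, Saccharomyces} attaches to the tree at the node subtending ((Saccharomyces,Camponotus),((Nomascus,Triturus),Schizosaccharomyces)).
The other lineage descending from that same node — the sister group — is ((Nomascus,Triturus),Schizosaccharomyces); its 3 tips in alphabetical order are the answer.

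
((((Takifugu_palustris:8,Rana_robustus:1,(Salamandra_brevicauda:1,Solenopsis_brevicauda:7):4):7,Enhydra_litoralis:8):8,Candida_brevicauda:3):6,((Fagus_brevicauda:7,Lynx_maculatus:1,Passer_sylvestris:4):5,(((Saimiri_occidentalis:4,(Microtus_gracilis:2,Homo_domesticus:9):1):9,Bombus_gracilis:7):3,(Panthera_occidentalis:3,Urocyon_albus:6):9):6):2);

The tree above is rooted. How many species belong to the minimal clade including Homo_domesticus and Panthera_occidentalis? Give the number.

The MRCA of Homo_domesticus and Panthera_occidentalis is the node subtending (((Saimiri_occidentalis,(Microtus_gracilis,Homo_domesticus)),Bombus_gracilis),(Panthera_occidentalis,Urocyon_albus)).
That clade contains 6 terminal taxa: Bombus_gracilis, Homo_domesticus, Microtus_gracilis, Panthera_occidentalis, Saimiri_occidentalis, Urocyon_albus.

6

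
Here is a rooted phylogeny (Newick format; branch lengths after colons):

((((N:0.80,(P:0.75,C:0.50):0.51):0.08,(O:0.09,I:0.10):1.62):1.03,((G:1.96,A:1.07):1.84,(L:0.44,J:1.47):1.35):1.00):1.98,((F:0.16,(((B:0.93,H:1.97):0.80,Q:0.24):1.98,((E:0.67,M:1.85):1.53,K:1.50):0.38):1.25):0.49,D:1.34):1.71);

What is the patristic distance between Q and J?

11.47

The path runs Q → … → MRCA → … → J; the MRCA is the root of the tree.
Branch lengths along that path: 0.24 + 1.98 + 1.25 + 0.49 + 1.71 + 1.98 + 1.00 + 1.35 + 1.47 = 11.47.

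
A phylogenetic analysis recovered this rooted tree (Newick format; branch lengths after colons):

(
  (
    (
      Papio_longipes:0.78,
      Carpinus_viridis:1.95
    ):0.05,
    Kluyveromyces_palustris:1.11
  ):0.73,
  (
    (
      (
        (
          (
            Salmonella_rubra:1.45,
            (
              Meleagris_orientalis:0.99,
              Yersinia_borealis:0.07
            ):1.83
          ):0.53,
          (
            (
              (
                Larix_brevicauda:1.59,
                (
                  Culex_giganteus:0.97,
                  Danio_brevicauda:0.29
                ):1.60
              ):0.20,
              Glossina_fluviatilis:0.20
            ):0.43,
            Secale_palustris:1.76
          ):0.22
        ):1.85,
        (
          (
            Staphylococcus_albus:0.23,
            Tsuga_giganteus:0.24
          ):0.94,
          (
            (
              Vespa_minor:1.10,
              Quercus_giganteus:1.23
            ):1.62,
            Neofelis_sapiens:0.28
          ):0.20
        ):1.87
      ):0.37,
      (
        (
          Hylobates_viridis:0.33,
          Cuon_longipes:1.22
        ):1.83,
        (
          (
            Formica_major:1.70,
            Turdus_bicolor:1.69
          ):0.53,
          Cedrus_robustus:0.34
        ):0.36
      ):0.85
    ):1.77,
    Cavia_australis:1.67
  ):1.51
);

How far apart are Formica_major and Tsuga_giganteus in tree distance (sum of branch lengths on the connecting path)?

6.86

The path runs Formica_major → … → MRCA → … → Tsuga_giganteus; the MRCA is the node subtending ((((Salmonella_rubra,(Meleagris_orientalis,Yersinia_borealis)),(((Larix_brevicauda,(Culex_giganteus,Danio_brevicauda)),Glossina_fluviatilis),Secale_palustris)),((Staphylococcus_albus,Tsuga_giganteus),((Vespa_minor,Quercus_giganteus),Neofelis_sapiens))),((Hylobates_viridis,Cuon_longipes),((Formica_major,Turdus_bicolor),Cedrus_robustus))).
Branch lengths along that path: 1.70 + 0.53 + 0.36 + 0.85 + 0.37 + 1.87 + 0.94 + 0.24 = 6.86.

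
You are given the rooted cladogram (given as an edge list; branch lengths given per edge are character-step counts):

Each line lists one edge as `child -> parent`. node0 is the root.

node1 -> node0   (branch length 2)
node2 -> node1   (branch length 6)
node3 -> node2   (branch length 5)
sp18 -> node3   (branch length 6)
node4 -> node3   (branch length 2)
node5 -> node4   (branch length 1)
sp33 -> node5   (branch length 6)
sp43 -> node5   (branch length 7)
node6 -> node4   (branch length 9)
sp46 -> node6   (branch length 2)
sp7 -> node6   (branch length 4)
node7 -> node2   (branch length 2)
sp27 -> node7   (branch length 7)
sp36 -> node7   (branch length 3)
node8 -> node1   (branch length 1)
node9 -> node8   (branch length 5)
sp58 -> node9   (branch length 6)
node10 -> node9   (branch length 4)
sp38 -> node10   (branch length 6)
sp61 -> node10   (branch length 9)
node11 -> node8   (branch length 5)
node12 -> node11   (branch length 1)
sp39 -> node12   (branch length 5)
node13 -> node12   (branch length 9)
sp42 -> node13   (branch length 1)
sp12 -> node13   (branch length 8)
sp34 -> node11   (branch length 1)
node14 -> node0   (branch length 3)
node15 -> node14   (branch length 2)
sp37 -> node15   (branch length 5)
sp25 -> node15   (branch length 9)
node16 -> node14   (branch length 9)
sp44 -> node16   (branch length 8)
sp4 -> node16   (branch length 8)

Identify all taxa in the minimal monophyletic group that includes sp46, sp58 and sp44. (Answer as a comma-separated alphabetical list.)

sp12, sp18, sp25, sp27, sp33, sp34, sp36, sp37, sp38, sp39, sp4, sp42, sp43, sp44, sp46, sp58, sp61, sp7

Tracing sp46: it sits inside (sp46,sp7).
Tracing sp58: it sits inside (sp58,(sp38,sp61)).
Tracing sp44: it sits inside (sp44,sp4).
The smallest clade enclosing all 3 is the whole tree (their MRCA is the root), so the answer is all 18 tips in alphabetical order.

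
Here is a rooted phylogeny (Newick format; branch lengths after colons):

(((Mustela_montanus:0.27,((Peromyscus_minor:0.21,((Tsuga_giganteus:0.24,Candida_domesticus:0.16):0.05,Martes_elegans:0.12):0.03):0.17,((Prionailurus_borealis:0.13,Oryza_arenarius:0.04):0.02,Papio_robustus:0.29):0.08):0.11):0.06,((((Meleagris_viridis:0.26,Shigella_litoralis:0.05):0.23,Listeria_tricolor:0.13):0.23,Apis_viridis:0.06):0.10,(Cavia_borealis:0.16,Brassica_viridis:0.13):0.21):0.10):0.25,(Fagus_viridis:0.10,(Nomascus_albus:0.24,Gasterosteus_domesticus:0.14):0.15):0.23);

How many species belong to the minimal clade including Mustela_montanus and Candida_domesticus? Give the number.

The MRCA of Mustela_montanus and Candida_domesticus is the node subtending (Mustela_montanus,((Peromyscus_minor,((Tsuga_giganteus,Candida_domesticus),Martes_elegans)),((Prionailurus_borealis,Oryza_arenarius),Papio_robustus))).
That clade contains 8 terminal taxa: Candida_domesticus, Martes_elegans, Mustela_montanus, Oryza_arenarius, Papio_robustus, Peromyscus_minor, Prionailurus_borealis, Tsuga_giganteus.

8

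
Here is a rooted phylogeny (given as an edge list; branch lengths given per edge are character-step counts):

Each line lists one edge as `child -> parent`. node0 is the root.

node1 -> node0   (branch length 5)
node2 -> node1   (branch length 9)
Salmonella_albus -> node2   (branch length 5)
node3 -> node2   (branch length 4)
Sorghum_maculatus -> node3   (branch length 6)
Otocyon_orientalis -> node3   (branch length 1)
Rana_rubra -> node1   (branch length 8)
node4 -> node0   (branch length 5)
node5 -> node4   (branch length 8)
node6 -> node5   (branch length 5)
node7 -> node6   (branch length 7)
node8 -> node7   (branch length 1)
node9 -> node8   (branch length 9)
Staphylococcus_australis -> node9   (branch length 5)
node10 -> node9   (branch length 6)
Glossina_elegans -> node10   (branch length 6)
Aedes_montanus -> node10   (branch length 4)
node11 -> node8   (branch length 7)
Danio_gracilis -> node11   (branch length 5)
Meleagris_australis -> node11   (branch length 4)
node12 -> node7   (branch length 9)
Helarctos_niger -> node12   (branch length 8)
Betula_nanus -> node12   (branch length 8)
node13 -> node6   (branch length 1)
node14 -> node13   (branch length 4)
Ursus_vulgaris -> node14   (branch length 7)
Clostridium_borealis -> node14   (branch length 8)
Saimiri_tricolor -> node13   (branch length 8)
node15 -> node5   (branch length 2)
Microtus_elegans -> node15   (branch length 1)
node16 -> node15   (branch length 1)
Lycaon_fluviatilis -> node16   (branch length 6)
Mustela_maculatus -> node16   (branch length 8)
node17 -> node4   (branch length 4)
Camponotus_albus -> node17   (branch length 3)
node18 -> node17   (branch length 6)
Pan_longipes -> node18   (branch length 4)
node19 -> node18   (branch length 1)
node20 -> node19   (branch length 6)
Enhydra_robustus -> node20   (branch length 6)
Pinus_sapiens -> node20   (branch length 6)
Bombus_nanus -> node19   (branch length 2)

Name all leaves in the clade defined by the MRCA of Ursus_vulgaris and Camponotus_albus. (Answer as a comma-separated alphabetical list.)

Tracing Ursus_vulgaris: it sits inside (Ursus_vulgaris,Clostridium_borealis).
Tracing Camponotus_albus: it sits inside (Camponotus_albus,(Pan_longipes,((Enhydra_robustus,Pinus_sapiens),Bombus_nanus))).
The smallest clade enclosing both is ((((((Staphylococcus_australis,(Glossina_elegans,Aedes_montanus)),(Danio_gracilis,Meleagris_australis)),(Helarctos_niger,Betula_nanus)),((Ursus_vulgaris,Clostridium_borealis),Saimiri_tricolor)),(Microtus_elegans,(Lycaon_fluviatilis,Mustela_maculatus))),(Camponotus_albus,(Pan_longipes,((Enhydra_robustus,Pinus_sapiens),Bombus_nanus)))); the answer is its 18 terminal taxa in alphabetical order.

Aedes_montanus, Betula_nanus, Bombus_nanus, Camponotus_albus, Clostridium_borealis, Danio_gracilis, Enhydra_robustus, Glossina_elegans, Helarctos_niger, Lycaon_fluviatilis, Meleagris_australis, Microtus_elegans, Mustela_maculatus, Pan_longipes, Pinus_sapiens, Saimiri_tricolor, Staphylococcus_australis, Ursus_vulgaris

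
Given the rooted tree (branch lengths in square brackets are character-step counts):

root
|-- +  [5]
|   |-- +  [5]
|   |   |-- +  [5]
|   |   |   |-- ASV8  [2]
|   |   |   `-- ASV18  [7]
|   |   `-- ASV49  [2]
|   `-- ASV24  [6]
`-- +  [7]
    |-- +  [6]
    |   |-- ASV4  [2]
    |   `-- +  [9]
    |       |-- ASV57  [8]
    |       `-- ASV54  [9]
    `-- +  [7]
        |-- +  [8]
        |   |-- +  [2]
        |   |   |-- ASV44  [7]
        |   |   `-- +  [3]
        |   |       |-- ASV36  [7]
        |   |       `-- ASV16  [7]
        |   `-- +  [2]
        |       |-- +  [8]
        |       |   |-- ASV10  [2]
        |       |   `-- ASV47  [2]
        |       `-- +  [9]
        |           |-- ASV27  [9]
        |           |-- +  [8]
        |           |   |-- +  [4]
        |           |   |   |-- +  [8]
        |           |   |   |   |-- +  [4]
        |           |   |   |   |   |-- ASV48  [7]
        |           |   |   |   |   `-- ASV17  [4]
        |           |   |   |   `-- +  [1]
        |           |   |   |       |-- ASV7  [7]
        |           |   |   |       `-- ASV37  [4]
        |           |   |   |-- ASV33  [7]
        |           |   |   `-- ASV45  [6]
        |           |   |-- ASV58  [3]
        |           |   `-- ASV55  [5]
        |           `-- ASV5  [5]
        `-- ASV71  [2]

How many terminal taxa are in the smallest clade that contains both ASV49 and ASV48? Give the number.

The MRCA of ASV49 and ASV48 is the root, so the clade is the entire tree.
That clade contains 23 terminal taxa: ASV10, ASV16, ASV17, ASV18, ASV24, ASV27, ASV33, ASV36, ASV37, ASV4, ASV44, ASV45, ASV47, ASV48, ASV49, ASV5, ASV54, ASV55, ASV57, ASV58, ASV7, ASV71, ASV8.

23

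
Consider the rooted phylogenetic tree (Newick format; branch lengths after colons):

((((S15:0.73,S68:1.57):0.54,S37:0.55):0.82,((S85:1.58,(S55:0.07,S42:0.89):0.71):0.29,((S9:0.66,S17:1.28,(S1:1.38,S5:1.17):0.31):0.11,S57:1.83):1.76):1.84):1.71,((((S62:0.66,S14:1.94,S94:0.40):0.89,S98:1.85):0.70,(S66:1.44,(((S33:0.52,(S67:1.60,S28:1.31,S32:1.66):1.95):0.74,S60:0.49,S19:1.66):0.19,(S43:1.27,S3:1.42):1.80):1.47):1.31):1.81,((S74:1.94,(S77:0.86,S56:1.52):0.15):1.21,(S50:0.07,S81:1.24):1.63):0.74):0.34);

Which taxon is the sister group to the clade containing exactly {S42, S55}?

The clade containing exactly {S42, S55} attaches to the tree at the node subtending (S85,(S55,S42)).
The other lineage descending from that same node — the sister group — is the single tip S85.

S85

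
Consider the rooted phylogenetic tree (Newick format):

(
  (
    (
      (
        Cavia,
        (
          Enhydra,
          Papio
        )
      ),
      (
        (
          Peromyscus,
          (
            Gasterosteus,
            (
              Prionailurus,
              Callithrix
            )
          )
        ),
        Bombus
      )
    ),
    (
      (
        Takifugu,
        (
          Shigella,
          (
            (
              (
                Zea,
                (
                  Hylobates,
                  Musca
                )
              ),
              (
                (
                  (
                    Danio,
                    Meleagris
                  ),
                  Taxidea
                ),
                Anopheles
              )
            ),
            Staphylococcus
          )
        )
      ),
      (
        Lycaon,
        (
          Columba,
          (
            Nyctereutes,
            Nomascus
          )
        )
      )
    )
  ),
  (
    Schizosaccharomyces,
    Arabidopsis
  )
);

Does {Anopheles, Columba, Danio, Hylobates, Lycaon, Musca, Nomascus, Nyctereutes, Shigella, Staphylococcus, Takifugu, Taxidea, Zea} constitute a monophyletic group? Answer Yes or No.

No

The MRCA of the listed taxa subtends ((Takifugu,(Shigella,(((Zea,(Hylobates,Musca)),(((Danio,Meleagris),Taxidea),Anopheles)),Staphylococcus))),(Lycaon,(Columba,(Nyctereutes,Nomascus)))).
That clade also contains Meleagris, which is not in the proposed group, so the group is not monophyletic.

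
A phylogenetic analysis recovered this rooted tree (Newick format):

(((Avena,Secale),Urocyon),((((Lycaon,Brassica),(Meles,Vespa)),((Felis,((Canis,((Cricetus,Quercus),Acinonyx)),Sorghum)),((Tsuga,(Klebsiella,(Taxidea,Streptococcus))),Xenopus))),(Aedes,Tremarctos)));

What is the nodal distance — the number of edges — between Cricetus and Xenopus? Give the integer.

The MRCA of Cricetus and Xenopus is the node subtending ((Felis,((Canis,((Cricetus,Quercus),Acinonyx)),Sorghum)),((Tsuga,(Klebsiella,(Taxidea,Streptococcus))),Xenopus)).
From Cricetus up to that node: 6 branches. From Xenopus up to the same node: 2 branches. Total: 6 + 2 = 8.

8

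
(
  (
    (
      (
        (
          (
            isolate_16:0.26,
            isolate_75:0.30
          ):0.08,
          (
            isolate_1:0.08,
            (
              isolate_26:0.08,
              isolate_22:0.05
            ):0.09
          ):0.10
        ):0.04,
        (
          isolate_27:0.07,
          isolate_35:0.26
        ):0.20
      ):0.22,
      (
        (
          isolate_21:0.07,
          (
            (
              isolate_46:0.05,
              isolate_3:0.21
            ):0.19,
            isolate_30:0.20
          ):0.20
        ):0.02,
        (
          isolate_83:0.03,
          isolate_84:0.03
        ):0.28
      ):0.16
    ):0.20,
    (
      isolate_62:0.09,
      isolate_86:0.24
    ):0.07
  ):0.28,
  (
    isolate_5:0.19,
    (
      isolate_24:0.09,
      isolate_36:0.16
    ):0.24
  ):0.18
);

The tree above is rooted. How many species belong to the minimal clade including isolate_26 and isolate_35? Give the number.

The MRCA of isolate_26 and isolate_35 is the node subtending (((isolate_16,isolate_75),(isolate_1,(isolate_26,isolate_22))),(isolate_27,isolate_35)).
That clade contains 7 terminal taxa: isolate_1, isolate_16, isolate_22, isolate_26, isolate_27, isolate_35, isolate_75.

7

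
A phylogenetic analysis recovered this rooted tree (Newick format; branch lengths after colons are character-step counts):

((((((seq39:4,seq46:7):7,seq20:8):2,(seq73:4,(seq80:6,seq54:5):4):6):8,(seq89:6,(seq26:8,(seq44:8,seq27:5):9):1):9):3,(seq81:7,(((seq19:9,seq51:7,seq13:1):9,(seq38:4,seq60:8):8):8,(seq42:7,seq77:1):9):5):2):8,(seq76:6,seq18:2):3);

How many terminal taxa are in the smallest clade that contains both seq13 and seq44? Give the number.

18

The MRCA of seq13 and seq44 is the node subtending (((((seq39,seq46),seq20),(seq73,(seq80,seq54))),(seq89,(seq26,(seq44,seq27)))),(seq81,(((seq19,seq51,seq13),(seq38,seq60)),(seq42,seq77)))).
That clade contains 18 terminal taxa: seq13, seq19, seq20, seq26, seq27, seq38, seq39, seq42, seq44, seq46, seq51, seq54, seq60, seq73, seq77, seq80, seq81, seq89.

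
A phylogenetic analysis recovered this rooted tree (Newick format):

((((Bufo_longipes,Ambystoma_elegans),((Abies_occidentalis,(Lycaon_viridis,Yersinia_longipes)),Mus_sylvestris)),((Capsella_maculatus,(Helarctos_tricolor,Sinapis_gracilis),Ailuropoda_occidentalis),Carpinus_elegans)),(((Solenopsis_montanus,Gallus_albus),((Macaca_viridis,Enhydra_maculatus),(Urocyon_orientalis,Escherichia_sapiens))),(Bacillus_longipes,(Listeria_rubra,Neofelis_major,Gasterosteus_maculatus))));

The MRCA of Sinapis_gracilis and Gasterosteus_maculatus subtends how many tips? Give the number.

The MRCA of Sinapis_gracilis and Gasterosteus_maculatus is the root, so the clade is the entire tree.
That clade contains 21 terminal taxa: Abies_occidentalis, Ailuropoda_occidentalis, Ambystoma_elegans, Bacillus_longipes, Bufo_longipes, Capsella_maculatus, Carpinus_elegans, Enhydra_maculatus, Escherichia_sapiens, Gallus_albus, Gasterosteus_maculatus, Helarctos_tricolor, Listeria_rubra, Lycaon_viridis, Macaca_viridis, Mus_sylvestris, Neofelis_major, Sinapis_gracilis, Solenopsis_montanus, Urocyon_orientalis, Yersinia_longipes.

21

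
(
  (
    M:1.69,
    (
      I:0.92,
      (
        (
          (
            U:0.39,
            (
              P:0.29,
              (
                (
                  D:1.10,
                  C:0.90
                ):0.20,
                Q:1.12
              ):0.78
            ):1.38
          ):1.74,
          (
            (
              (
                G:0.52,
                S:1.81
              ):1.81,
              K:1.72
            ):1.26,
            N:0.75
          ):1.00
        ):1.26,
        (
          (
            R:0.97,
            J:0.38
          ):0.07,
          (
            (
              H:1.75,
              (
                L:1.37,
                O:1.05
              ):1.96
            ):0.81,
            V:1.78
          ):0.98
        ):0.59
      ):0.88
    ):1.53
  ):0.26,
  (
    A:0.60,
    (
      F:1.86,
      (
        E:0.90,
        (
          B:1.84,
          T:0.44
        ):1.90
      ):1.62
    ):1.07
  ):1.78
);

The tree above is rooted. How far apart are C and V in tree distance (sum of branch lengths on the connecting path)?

9.61

The path runs C → … → MRCA → … → V; the MRCA is the node subtending (((U,(P,((D,C),Q))),(((G,S),K),N)),((R,J),((H,(L,O)),V))).
Branch lengths along that path: 0.90 + 0.20 + 0.78 + 1.38 + 1.74 + 1.26 + 0.59 + 0.98 + 1.78 = 9.61.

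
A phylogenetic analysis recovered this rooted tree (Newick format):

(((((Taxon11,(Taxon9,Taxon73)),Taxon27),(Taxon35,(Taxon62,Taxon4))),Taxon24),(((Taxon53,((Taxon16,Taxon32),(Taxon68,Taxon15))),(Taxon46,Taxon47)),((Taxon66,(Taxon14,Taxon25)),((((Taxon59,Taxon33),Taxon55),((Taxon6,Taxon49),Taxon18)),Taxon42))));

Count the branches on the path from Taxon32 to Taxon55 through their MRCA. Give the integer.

The MRCA of Taxon32 and Taxon55 is the node subtending (((Taxon53,((Taxon16,Taxon32),(Taxon68,Taxon15))),(Taxon46,Taxon47)),((Taxon66,(Taxon14,Taxon25)),((((Taxon59,Taxon33),Taxon55),((Taxon6,Taxon49),Taxon18)),Taxon42))).
From Taxon32 up to that node: 5 branches. From Taxon55 up to the same node: 5 branches. Total: 5 + 5 = 10.

10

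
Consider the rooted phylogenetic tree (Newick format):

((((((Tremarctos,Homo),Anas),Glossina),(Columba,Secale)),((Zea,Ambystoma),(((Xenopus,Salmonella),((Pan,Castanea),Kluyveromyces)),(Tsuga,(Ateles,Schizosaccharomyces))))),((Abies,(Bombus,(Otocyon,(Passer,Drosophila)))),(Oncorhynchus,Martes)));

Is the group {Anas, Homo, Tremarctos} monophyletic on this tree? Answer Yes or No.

Yes

The most recent common ancestor of these taxa subtends ((Tremarctos,Homo),Anas).
That clade has exactly 3 tips — every listed taxon and nothing else — so the group is monophyletic.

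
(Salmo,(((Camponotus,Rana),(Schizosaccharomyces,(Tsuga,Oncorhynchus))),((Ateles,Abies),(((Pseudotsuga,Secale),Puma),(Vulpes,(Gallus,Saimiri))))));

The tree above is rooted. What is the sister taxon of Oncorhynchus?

Tsuga

Oncorhynchus attaches to the tree at the node subtending (Tsuga,Oncorhynchus).
The other lineage descending from that same node — the sister group — is the single tip Tsuga.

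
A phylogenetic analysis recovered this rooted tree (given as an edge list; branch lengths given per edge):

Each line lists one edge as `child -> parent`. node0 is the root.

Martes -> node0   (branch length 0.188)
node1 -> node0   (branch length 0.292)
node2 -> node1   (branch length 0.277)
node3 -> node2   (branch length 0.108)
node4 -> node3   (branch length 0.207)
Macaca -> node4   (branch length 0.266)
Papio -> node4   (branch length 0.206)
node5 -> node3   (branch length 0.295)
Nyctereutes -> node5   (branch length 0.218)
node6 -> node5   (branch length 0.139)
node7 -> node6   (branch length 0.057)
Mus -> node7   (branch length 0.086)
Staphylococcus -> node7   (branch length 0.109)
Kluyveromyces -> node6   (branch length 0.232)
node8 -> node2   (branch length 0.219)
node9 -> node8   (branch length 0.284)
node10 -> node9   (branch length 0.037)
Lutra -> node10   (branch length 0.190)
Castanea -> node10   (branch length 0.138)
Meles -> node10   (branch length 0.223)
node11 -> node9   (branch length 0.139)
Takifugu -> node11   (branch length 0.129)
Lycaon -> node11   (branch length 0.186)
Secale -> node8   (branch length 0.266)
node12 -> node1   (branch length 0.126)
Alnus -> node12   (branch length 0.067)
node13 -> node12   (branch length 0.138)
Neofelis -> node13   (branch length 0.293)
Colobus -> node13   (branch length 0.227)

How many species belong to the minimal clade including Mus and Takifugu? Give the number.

The MRCA of Mus and Takifugu is the node subtending (((Macaca,Papio),(Nyctereutes,((Mus,Staphylococcus),Kluyveromyces))),(((Lutra,Castanea,Meles),(Takifugu,Lycaon)),Secale)).
That clade contains 12 terminal taxa: Castanea, Kluyveromyces, Lutra, Lycaon, Macaca, Meles, Mus, Nyctereutes, Papio, Secale, Staphylococcus, Takifugu.

12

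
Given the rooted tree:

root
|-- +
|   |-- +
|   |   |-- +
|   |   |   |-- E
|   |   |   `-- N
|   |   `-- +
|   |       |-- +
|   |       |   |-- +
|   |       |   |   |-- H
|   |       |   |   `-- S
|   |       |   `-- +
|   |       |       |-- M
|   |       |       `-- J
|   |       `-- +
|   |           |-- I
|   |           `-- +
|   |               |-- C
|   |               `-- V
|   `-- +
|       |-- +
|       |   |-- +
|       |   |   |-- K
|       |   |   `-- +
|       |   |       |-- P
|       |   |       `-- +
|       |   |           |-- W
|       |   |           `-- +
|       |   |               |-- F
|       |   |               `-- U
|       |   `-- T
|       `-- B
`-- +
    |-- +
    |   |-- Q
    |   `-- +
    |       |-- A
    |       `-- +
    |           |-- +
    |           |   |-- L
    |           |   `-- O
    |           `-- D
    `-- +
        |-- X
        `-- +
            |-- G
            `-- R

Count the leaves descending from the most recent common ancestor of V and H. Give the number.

The MRCA of V and H is the node subtending (((H,S),(M,J)),(I,(C,V))).
That clade contains 7 terminal taxa: C, H, I, J, M, S, V.

7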